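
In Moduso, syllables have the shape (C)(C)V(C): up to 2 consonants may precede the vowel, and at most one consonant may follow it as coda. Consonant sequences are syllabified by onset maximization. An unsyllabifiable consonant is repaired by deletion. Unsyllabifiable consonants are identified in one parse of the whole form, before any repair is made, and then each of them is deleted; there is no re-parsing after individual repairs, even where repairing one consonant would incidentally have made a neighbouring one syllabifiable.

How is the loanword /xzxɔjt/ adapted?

zxɔj

Syllabifying with onset maximization leaves /x/, /t/ stranded (at most one coda consonant is licensed; onsets may contain at most 2 consonants).
Deletion applies to /x/, /t/.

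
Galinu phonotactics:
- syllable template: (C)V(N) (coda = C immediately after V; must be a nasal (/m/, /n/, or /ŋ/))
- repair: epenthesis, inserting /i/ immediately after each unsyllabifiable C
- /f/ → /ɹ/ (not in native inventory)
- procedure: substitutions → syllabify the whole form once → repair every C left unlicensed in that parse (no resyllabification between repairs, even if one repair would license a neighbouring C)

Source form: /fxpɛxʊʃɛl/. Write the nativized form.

Substitution: /f/ → /ɹ/, giving /ɹxpɛxʊʃɛl/.
Under (C)V(N), the unsyllabifiable consonants are /ɹ/, /x/, /l/ (only a nasal (/m/, /n/, or /ŋ/) is licensed in coda position; onsets are limited to one consonant).
Epenthesis after each stranded consonant: /ɹ/ → /ɹi/, /x/ → /xi/, /l/ → /li/.

ɹixipɛxʊʃɛli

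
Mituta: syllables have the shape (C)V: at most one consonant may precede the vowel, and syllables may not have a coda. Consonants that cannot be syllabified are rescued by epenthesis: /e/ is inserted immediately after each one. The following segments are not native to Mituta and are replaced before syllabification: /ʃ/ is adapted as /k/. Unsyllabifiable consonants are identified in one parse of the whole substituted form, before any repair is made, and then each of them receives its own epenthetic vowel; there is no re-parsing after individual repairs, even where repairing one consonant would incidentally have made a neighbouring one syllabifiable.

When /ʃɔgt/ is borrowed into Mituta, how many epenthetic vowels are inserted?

2

After substitution the input is /kɔgt/.
The unsyllabifiable consonants are /g/, /t/; each receives one epenthetic vowel.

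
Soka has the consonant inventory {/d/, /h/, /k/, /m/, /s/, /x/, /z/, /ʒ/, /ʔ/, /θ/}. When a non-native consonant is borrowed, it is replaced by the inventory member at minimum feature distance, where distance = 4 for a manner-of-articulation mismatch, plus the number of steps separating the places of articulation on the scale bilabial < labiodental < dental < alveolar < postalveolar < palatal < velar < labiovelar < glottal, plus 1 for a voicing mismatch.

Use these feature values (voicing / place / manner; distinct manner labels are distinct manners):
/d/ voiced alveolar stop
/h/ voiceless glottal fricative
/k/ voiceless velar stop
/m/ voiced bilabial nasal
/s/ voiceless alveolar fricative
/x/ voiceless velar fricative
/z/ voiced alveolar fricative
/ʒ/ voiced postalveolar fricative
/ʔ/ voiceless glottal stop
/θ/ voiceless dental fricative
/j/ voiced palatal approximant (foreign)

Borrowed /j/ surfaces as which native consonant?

/ʒ/ is closest: manner differs (approximant→fricative, +4), place distance 1 (palatal→postalveolar), same voicing; total 5. Next closest is /d/ at distance 6.

ʒ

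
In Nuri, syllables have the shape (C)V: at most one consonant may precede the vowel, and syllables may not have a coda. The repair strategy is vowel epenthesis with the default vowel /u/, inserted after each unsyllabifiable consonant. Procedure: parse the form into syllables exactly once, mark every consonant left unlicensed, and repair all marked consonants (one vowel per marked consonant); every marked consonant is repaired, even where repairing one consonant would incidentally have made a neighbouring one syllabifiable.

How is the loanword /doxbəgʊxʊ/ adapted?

Syllabifying with onset maximization leaves /x/ stranded (no codas are permitted; onsets are limited to one consonant).
Each unlicensed consonant becomes the onset of a new syllable: /x/ → /xu/.

doxubəgʊxʊ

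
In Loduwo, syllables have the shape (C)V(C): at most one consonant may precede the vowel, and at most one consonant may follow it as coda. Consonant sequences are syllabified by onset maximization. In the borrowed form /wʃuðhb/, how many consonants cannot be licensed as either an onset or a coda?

3

Under (C)V(C), the unsyllabifiable consonants are /w/, /h/, /b/ (at most one coda consonant is licensed; onsets are limited to one consonant).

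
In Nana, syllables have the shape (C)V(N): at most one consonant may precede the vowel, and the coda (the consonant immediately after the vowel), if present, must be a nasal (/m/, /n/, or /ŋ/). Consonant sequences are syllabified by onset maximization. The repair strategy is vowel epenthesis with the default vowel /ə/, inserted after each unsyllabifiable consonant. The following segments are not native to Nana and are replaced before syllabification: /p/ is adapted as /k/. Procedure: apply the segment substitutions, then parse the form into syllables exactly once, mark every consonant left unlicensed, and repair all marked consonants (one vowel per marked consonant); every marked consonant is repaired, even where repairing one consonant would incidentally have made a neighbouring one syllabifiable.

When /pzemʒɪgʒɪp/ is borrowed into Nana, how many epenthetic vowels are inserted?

After substitution the input is /kzemʒɪgʒɪk/.
The unsyllabifiable consonants are /k/, /g/, /k/; each receives one epenthetic vowel.

3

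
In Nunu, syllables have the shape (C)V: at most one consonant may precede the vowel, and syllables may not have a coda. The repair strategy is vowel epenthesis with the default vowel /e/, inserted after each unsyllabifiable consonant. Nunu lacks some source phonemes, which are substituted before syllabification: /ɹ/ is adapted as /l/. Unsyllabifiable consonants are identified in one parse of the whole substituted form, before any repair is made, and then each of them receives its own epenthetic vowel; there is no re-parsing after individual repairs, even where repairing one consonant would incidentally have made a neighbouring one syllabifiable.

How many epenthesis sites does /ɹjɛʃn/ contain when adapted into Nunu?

After substitution the input is /ljɛʃn/.
The unsyllabifiable consonants are /l/, /ʃ/, /n/; each receives one epenthetic vowel.

3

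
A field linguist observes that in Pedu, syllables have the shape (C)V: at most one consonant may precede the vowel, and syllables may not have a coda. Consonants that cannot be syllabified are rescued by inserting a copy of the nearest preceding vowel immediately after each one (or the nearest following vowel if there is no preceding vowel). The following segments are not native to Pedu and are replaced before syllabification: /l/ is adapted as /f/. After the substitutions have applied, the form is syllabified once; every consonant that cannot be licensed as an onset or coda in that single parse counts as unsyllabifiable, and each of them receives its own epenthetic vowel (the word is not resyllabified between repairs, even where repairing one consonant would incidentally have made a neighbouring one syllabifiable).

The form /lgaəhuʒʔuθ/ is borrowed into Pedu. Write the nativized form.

fagaəhuʒuʔuθu

Substitution: /l/ → /f/, giving /fgaəhuʒʔuθ/.
Syllabifying with onset maximization leaves /f/, /ʒ/, /θ/ stranded (no codas are permitted; onsets are limited to one consonant).
Epenthesis after each stranded consonant: /f/ → /fa/, /ʒ/ → /ʒu/, /θ/ → /θu/.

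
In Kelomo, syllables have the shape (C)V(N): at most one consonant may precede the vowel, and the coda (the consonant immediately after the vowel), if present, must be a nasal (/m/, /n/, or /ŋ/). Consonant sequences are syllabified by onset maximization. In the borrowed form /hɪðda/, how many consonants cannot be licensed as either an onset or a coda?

Under (C)V(N), the unsyllabifiable consonants are /ð/ (only a nasal (/m/, /n/, or /ŋ/) is licensed in coda position; onsets are limited to one consonant).

1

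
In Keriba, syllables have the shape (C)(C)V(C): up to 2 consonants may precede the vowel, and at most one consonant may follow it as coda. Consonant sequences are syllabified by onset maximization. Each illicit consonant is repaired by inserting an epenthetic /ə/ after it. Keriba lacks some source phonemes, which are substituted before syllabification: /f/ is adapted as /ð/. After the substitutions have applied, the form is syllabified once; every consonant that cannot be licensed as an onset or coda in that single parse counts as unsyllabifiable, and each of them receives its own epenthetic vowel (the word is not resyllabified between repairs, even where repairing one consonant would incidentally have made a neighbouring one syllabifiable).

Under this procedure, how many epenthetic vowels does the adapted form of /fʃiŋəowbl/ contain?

2

After substitution the input is /ðʃiŋəowbl/.
The unsyllabifiable consonants are /b/, /l/; each receives one epenthetic vowel.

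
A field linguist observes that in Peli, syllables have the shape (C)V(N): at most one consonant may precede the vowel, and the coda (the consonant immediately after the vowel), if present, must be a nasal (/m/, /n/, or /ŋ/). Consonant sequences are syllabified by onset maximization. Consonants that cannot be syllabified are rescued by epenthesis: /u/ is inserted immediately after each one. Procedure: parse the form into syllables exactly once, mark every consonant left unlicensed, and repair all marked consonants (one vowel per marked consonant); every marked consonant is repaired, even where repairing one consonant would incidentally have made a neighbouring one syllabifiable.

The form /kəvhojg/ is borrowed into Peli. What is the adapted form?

Syllabifying with onset maximization leaves /v/, /j/, /g/ stranded (only a nasal (/m/, /n/, or /ŋ/) is licensed in coda position; onsets are limited to one consonant).
Each unlicensed consonant becomes the onset of a new syllable: /v/ → /vu/, /j/ → /ju/, /g/ → /gu/.

kəvuhojugu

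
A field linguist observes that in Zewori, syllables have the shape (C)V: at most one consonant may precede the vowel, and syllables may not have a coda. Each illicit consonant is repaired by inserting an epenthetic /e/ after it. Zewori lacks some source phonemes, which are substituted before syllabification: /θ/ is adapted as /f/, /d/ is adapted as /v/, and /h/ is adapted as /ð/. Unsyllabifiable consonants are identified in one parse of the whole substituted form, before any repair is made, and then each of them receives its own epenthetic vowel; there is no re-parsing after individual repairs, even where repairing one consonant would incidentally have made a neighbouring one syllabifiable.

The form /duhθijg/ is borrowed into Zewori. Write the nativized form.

Substitution: /d/ → /v/, /h/ → /ð/, /θ/ → /f/, giving /vuðfijg/.
Syllabifying with onset maximization leaves /ð/, /j/, /g/ stranded (no codas are permitted; onsets are limited to one consonant).
Epenthesis after each stranded consonant: /ð/ → /ðe/, /j/ → /je/, /g/ → /ge/.

vuðefijege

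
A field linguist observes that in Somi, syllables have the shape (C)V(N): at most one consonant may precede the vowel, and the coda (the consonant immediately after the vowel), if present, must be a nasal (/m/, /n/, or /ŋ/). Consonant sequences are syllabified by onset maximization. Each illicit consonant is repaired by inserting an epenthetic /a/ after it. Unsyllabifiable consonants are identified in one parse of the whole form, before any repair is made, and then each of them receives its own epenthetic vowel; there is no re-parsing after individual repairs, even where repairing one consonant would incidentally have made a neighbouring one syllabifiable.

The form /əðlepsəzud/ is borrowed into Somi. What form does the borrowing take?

əðalepasəzuda

Under (C)V(N), the unsyllabifiable consonants are /ð/, /p/, /d/ (only a nasal (/m/, /n/, or /ŋ/) is licensed in coda position; onsets are limited to one consonant).
Inserting the epenthetic vowel yields /ð/ → /ða/, /p/ → /pa/, /d/ → /da/.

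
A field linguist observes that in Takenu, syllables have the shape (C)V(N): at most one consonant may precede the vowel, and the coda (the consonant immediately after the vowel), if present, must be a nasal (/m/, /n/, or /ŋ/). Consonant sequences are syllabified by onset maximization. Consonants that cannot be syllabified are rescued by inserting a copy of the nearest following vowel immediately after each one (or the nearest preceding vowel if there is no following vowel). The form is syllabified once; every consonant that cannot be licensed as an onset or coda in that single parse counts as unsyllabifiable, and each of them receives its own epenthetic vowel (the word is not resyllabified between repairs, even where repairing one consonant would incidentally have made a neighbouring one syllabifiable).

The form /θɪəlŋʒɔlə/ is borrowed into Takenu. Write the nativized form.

The consonants /l/, /ŋ/ cannot be parsed into a legal (C)V(N) syllable (only a nasal (/m/, /n/, or /ŋ/) is licensed in coda position; onsets are limited to one consonant).
Epenthesis after each stranded consonant: /l/ → /lɔ/, /ŋ/ → /ŋɔ/.

θɪəlɔŋɔʒɔlə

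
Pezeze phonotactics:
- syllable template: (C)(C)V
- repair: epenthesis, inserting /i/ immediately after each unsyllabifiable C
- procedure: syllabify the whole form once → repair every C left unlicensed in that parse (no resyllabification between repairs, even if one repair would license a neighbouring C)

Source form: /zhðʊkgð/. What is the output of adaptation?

Under (C)(C)V, the unsyllabifiable consonants are /z/, /k/, /g/, /ð/ (no codas are permitted; onsets may contain at most 2 consonants).
Inserting the epenthetic vowel yields /z/ → /zi/, /k/ → /ki/, /g/ → /gi/, /ð/ → /ði/.

zihðʊkigiði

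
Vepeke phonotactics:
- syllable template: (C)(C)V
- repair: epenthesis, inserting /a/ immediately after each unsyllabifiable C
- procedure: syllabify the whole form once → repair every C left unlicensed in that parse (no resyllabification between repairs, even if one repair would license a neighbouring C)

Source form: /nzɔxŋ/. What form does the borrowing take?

Syllabifying with onset maximization leaves /x/, /ŋ/ stranded (no codas are permitted; onsets may contain at most 2 consonants).
Epenthesis after each stranded consonant: /x/ → /xa/, /ŋ/ → /ŋa/.

nzɔxaŋa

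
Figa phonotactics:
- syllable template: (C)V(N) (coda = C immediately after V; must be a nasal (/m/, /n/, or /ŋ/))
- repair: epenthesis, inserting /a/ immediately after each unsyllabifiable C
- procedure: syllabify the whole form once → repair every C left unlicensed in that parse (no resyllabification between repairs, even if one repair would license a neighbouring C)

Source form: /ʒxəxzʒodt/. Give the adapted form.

The consonants /ʒ/, /x/, /z/, /d/, /t/ cannot be parsed into a legal (C)V(N) syllable (only a nasal (/m/, /n/, or /ŋ/) is licensed in coda position; onsets are limited to one consonant).
Each unlicensed consonant becomes the onset of a new syllable: /ʒ/ → /ʒa/, /x/ → /xa/, /z/ → /za/, /d/ → /da/, /t/ → /ta/.

ʒaxəxazaʒodata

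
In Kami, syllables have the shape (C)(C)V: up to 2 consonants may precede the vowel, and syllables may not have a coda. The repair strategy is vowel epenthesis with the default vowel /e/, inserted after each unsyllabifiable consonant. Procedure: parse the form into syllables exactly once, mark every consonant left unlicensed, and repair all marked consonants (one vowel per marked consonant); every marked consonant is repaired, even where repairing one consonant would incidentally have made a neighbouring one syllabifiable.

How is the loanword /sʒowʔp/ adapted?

sʒoweʔepe

Syllabifying with onset maximization leaves /w/, /ʔ/, /p/ stranded (no codas are permitted; onsets may contain at most 2 consonants).
Inserting the epenthetic vowel yields /w/ → /we/, /ʔ/ → /ʔe/, /p/ → /pe/.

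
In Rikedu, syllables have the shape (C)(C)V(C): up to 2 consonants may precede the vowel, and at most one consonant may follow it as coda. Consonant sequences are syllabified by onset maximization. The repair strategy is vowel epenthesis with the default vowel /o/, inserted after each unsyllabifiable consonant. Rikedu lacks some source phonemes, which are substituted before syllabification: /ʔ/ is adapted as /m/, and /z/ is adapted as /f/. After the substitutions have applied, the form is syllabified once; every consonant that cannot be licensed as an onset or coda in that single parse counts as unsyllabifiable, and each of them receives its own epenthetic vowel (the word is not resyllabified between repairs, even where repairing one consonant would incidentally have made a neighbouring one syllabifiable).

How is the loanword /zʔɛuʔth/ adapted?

Substitution: /z/ → /f/, /ʔ/ → /m/, giving /fmɛumth/.
Syllabifying with onset maximization leaves /t/, /h/ stranded (at most one coda consonant is licensed; onsets may contain at most 2 consonants).
Inserting the epenthetic vowel yields /t/ → /to/, /h/ → /ho/.

fmɛumtoho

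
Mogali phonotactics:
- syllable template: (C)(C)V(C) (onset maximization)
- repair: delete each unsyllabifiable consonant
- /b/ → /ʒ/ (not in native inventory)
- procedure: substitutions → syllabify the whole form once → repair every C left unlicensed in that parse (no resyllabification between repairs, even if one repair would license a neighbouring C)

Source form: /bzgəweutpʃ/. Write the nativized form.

Substitution: /b/ → /ʒ/, giving /ʒzgəweutpʃ/.
Syllabifying with onset maximization leaves /ʒ/, /p/, /ʃ/ stranded (at most one coda consonant is licensed; onsets may contain at most 2 consonants).
Deleting the stranded consonants removes /ʒ/, /p/, /ʃ/.

zgəweut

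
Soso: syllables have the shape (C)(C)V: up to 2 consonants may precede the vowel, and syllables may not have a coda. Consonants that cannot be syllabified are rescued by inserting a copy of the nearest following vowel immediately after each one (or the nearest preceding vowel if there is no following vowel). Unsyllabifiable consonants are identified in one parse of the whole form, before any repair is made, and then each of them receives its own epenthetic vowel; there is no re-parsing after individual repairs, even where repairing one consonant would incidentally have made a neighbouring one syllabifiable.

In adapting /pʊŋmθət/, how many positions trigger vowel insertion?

2

The unsyllabifiable consonants are /ŋ/, /t/; each receives one epenthetic vowel.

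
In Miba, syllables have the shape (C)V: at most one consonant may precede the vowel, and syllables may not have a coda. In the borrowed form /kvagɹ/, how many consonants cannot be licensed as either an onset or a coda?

Syllabifying with onset maximization leaves /k/, /g/, /ɹ/ stranded (no codas are permitted; onsets are limited to one consonant).

3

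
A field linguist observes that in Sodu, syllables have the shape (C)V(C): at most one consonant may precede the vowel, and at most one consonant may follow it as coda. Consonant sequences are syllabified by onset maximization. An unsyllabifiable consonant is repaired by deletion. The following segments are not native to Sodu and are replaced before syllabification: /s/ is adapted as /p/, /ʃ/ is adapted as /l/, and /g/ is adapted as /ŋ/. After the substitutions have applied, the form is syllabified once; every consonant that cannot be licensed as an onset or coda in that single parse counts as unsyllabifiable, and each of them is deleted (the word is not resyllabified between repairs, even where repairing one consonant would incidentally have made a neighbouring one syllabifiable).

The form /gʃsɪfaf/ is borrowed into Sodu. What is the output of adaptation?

Substitution: /g/ → /ŋ/, /ʃ/ → /l/, /s/ → /p/, giving /ŋlpɪfaf/.
Syllabifying with onset maximization leaves /ŋ/, /l/ stranded (at most one coda consonant is licensed; onsets are limited to one consonant).
Deleting the stranded consonants removes /ŋ/, /l/.

pɪfaf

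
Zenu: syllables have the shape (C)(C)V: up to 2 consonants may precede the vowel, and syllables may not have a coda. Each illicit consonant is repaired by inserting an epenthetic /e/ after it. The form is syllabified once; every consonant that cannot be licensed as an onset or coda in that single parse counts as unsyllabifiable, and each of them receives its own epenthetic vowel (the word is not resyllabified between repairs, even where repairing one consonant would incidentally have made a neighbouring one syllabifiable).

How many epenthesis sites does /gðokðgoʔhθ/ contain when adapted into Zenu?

4

The unsyllabifiable consonants are /k/, /ʔ/, /h/, /θ/; each receives one epenthetic vowel.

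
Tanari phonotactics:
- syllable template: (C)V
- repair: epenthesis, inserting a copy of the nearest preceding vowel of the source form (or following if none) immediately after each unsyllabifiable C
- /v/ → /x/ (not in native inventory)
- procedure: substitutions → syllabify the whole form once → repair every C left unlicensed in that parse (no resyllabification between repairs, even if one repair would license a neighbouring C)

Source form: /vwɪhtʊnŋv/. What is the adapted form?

xɪwɪhɪtʊnʊŋʊxʊ

Substitution: /v/ → /x/, giving /xwɪhtʊnŋx/.
The consonants /x/, /h/, /n/, /ŋ/, /x/ cannot be parsed into a legal (C)V syllable (no codas are permitted; onsets are limited to one consonant).
Inserting the epenthetic vowel yields /x/ → /xɪ/, /h/ → /hɪ/, /n/ → /nʊ/, /ŋ/ → /ŋʊ/, /x/ → /xʊ/.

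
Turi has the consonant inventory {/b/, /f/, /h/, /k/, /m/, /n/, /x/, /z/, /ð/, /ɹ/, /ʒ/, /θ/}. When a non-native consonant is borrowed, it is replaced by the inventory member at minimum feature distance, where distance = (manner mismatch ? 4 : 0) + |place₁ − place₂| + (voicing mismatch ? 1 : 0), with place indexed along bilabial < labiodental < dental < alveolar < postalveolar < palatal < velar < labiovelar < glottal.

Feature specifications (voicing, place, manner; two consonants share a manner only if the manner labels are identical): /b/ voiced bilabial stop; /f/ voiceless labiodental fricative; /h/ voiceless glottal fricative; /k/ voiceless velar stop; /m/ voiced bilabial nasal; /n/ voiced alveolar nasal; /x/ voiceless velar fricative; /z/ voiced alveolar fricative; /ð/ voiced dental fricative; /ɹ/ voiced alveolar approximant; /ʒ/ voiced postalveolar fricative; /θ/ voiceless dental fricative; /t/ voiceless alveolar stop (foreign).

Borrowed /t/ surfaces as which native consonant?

k

/k/ is closest: same manner (stop), place distance 3 (alveolar→velar), same voicing; total 3. Next closest is /b/ at distance 4.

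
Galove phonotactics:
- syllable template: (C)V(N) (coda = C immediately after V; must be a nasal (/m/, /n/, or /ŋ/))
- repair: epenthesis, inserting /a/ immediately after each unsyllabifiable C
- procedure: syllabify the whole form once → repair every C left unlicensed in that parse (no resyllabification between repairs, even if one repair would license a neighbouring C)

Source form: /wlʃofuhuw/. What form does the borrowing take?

walaʃofuhuwa

The consonants /w/, /l/, /w/ cannot be parsed into a legal (C)V(N) syllable (only a nasal (/m/, /n/, or /ŋ/) is licensed in coda position; onsets are limited to one consonant).
Inserting the epenthetic vowel yields /w/ → /wa/, /l/ → /la/, /w/ → /wa/.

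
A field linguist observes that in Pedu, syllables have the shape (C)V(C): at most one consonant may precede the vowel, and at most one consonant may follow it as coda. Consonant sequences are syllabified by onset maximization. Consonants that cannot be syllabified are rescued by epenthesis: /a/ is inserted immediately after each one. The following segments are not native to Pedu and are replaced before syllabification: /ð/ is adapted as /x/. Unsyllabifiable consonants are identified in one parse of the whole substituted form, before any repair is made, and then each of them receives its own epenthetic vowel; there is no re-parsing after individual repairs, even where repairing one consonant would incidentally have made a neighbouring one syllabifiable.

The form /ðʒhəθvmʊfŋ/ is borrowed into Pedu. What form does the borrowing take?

xaʒahəθvamʊfŋa

Substitution: /ð/ → /x/, giving /xʒhəθvmʊfŋ/.
The consonants /x/, /ʒ/, /v/, /ŋ/ cannot be parsed into a legal (C)V(C) syllable (at most one coda consonant is licensed; onsets are limited to one consonant).
Inserting the epenthetic vowel yields /x/ → /xa/, /ʒ/ → /ʒa/, /v/ → /va/, /ŋ/ → /ŋa/.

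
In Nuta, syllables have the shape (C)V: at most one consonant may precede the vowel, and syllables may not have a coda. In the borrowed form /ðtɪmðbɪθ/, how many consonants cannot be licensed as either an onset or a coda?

Under (C)V, the unsyllabifiable consonants are /ð/, /m/, /ð/, /θ/ (no codas are permitted; onsets are limited to one consonant).

4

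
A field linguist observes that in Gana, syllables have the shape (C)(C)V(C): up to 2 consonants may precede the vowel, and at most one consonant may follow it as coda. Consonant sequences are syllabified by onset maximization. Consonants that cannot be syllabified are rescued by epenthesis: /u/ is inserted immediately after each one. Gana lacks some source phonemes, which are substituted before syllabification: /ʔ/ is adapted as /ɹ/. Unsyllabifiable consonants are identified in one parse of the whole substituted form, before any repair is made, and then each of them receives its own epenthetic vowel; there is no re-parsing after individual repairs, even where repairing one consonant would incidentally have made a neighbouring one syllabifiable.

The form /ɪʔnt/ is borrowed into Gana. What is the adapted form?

ɪɹnutu

Substitution: /ʔ/ → /ɹ/, giving /ɪɹnt/.
Syllabifying with onset maximization leaves /n/, /t/ stranded (at most one coda consonant is licensed; onsets may contain at most 2 consonants).
Epenthesis after each stranded consonant: /n/ → /nu/, /t/ → /tu/.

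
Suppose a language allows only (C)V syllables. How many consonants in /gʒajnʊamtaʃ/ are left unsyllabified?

4

The consonants /g/, /j/, /m/, /ʃ/ cannot be parsed into a legal (C)V syllable (no codas are permitted; onsets are limited to one consonant).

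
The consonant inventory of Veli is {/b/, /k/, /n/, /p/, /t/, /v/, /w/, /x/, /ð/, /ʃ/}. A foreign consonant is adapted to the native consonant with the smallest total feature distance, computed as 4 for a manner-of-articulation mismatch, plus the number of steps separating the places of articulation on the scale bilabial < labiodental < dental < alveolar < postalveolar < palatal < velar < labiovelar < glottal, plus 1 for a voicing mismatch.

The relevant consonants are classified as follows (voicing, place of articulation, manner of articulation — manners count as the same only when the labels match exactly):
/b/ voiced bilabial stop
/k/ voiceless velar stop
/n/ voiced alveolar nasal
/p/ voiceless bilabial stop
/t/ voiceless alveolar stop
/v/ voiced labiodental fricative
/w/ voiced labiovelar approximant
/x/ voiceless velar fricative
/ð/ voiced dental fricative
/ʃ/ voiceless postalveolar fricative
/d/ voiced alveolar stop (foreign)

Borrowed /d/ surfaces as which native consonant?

t

/t/ is closest: same manner (stop), place distance 0 (alveolar→alveolar), voicing differs (+1); total 1. Next closest is /b/ at distance 3.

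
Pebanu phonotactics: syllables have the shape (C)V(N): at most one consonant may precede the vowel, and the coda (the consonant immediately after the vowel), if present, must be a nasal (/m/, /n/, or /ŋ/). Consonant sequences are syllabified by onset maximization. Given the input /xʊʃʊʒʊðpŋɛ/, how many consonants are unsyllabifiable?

The consonants /ð/, /p/ cannot be parsed into a legal (C)V(N) syllable (only a nasal (/m/, /n/, or /ŋ/) is licensed in coda position; onsets are limited to one consonant).

2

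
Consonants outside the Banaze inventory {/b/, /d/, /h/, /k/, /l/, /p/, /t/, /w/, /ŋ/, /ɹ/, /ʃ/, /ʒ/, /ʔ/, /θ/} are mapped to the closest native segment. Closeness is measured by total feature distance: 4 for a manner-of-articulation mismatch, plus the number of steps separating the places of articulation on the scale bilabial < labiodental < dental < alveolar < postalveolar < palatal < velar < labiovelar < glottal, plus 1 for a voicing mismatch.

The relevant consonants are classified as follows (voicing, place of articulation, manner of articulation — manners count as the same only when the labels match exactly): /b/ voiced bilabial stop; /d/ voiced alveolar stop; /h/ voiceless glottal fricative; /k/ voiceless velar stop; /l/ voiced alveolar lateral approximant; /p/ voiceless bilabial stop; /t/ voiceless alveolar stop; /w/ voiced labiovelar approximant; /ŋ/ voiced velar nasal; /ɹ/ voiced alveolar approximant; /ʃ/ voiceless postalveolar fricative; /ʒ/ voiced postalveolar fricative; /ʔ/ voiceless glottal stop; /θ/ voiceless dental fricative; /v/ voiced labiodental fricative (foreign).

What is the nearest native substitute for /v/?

/θ/ is closest: same manner (fricative), place distance 1 (labiodental→dental), voicing differs (+1); total 2. Next closest is /ʒ/ at distance 3.

θ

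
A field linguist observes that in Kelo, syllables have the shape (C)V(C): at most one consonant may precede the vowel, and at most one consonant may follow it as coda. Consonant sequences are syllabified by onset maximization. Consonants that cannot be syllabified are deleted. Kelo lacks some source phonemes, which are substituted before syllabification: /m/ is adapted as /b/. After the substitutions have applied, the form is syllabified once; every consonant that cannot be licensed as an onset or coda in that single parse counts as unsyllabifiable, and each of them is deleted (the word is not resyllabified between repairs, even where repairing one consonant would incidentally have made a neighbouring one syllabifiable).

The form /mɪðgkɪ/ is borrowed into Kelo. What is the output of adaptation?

Substitution: /m/ → /b/, giving /bɪðgkɪ/.
The consonants /g/ cannot be parsed into a legal (C)V(C) syllable (at most one coda consonant is licensed; onsets are limited to one consonant).
Each unlicensed consonant is deleted: /g/.

bɪðkɪ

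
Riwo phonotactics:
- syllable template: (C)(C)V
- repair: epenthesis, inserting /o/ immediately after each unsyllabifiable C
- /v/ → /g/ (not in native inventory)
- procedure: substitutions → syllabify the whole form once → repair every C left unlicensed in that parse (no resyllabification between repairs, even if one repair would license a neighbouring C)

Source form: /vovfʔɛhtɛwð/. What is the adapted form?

Substitution: /v/ → /g/, giving /gogfʔɛhtɛwð/.
Under (C)(C)V, the unsyllabifiable consonants are /g/, /w/, /ð/ (no codas are permitted; onsets may contain at most 2 consonants).
Each unlicensed consonant becomes the onset of a new syllable: /g/ → /go/, /w/ → /wo/, /ð/ → /ðo/.

gogofʔɛhtɛwoðo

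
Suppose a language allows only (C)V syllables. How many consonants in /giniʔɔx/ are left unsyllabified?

Syllabifying with onset maximization leaves /x/ stranded (no codas are permitted; onsets are limited to one consonant).

1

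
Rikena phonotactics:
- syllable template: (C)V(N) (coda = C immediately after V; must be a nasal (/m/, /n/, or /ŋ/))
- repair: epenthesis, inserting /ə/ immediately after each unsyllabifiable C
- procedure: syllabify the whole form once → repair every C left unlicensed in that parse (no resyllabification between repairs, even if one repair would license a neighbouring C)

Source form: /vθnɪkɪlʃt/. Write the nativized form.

vəθənɪkɪləʃətə

Under (C)V(N), the unsyllabifiable consonants are /v/, /θ/, /l/, /ʃ/, /t/ (only a nasal (/m/, /n/, or /ŋ/) is licensed in coda position; onsets are limited to one consonant).
Epenthesis after each stranded consonant: /v/ → /və/, /θ/ → /θə/, /l/ → /lə/, /ʃ/ → /ʃə/, /t/ → /tə/.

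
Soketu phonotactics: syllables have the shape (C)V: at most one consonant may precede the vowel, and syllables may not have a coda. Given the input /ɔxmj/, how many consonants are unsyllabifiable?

3

Syllabifying with onset maximization leaves /x/, /m/, /j/ stranded (no codas are permitted; onsets are limited to one consonant).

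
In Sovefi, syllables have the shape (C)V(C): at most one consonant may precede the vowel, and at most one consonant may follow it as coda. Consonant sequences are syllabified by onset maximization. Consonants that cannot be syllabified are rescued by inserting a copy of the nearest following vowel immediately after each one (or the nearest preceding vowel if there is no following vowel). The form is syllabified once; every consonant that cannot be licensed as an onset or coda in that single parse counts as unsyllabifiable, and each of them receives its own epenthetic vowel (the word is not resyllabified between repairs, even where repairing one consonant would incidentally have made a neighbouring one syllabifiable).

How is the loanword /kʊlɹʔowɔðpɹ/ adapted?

The consonants /ɹ/, /p/, /ɹ/ cannot be parsed into a legal (C)V(C) syllable (at most one coda consonant is licensed; onsets are limited to one consonant).
Inserting the epenthetic vowel yields /ɹ/ → /ɹo/, /p/ → /pɔ/, /ɹ/ → /ɹɔ/.

kʊlɹoʔowɔðpɔɹɔ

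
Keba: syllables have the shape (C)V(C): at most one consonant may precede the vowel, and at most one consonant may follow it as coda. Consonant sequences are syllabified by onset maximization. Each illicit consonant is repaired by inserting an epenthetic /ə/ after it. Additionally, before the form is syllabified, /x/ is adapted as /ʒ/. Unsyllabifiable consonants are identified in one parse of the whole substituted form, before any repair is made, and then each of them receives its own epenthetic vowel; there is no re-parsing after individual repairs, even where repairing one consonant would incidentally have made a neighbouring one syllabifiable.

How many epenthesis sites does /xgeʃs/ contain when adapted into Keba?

2

After substitution the input is /ʒgeʃs/.
The unsyllabifiable consonants are /ʒ/, /s/; each receives one epenthetic vowel.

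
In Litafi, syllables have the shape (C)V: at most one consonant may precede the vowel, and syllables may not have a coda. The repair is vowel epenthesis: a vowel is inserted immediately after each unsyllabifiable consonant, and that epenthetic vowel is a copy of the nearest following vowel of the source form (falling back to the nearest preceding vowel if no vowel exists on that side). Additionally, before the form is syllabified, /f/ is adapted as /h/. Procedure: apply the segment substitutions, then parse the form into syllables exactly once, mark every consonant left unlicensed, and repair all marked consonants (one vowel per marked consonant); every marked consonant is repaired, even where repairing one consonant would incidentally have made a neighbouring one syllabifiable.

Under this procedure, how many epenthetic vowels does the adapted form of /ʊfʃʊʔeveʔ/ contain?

After substitution the input is /ʊhʃʊʔeveʔ/.
The unsyllabifiable consonants are /h/, /ʔ/; each receives one epenthetic vowel.

2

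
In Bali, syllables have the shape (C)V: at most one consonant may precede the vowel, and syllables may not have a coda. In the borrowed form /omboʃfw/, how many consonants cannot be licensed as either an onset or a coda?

Under (C)V, the unsyllabifiable consonants are /m/, /ʃ/, /f/, /w/ (no codas are permitted; onsets are limited to one consonant).

4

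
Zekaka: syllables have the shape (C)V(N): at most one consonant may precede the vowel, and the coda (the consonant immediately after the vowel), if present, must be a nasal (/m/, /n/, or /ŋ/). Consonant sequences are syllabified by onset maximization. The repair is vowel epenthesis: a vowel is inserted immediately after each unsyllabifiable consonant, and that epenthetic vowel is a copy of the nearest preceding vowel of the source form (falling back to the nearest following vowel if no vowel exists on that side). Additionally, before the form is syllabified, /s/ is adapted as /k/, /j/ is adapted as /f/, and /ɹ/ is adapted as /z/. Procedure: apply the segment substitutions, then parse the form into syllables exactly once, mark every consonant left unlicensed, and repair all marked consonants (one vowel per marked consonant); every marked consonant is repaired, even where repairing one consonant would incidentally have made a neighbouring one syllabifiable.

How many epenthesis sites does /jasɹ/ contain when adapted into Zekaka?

2

After substitution the input is /fakz/.
The unsyllabifiable consonants are /k/, /z/; each receives one epenthetic vowel.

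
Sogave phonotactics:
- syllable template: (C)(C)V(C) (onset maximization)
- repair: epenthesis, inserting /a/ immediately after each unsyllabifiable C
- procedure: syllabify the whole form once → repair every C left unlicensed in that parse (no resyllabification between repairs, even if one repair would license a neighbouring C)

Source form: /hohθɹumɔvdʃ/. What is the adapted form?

hohθɹumɔvdaʃa

The consonants /d/, /ʃ/ cannot be parsed into a legal (C)(C)V(C) syllable (at most one coda consonant is licensed; onsets may contain at most 2 consonants).
Inserting the epenthetic vowel yields /d/ → /da/, /ʃ/ → /ʃa/.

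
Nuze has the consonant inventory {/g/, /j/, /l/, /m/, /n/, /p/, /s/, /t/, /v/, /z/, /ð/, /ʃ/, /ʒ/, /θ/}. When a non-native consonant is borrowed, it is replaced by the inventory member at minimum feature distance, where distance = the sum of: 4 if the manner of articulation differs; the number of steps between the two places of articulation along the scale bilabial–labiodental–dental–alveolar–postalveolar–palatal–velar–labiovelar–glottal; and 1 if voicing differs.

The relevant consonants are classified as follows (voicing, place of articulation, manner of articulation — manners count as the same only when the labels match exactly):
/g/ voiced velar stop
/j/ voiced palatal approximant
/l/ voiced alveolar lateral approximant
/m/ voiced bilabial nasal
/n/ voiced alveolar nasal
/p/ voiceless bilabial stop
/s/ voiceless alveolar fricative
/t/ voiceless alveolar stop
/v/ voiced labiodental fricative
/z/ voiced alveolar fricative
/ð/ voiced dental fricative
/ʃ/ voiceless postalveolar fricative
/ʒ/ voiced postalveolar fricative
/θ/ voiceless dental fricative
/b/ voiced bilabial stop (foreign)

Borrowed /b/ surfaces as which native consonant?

/p/ is closest: same manner (stop), place distance 0 (bilabial→bilabial), voicing differs (+1); total 1. Next closest is /m/ at distance 4.

p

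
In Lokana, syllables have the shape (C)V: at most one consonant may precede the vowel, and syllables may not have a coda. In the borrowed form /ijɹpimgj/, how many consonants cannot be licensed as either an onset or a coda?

Syllabifying with onset maximization leaves /j/, /ɹ/, /m/, /g/, /j/ stranded (no codas are permitted; onsets are limited to one consonant).

5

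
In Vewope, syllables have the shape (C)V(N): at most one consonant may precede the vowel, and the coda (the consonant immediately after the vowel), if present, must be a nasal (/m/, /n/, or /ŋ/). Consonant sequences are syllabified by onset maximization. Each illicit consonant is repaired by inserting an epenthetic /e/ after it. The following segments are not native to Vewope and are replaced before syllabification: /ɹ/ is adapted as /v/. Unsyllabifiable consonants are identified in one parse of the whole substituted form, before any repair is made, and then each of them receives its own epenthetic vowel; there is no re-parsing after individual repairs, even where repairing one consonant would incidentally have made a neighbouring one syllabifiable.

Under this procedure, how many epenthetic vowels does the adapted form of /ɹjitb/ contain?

After substitution the input is /vjitb/.
The unsyllabifiable consonants are /v/, /t/, /b/; each receives one epenthetic vowel.

3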